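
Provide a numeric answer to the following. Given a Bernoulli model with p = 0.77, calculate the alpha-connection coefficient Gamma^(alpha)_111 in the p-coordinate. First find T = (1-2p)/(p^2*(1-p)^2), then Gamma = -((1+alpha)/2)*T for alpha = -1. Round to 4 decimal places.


Skewness (Amari-Chentsov) tensor: T = (1-2p)/(p^2*(1-p)^2).
p = 0.77, 1-2p = -0.54, p^2 = 0.5929, (1-p)^2 = 0.0529.
T = -0.54/(0.5929 * 0.0529) = -17.216967.
In the p-coordinate, Gamma^(alpha) = Gamma^(0) - (alpha/2)*T with Gamma^(0) = (1/2)*g'(p) = -T/2,
so Gamma^(alpha) = -((1+alpha)/2)*T.
alpha = -1, -(1+alpha)/2 = 0.0.
Gamma = 0.0 * -17.216967 = 0.0000

0.0000


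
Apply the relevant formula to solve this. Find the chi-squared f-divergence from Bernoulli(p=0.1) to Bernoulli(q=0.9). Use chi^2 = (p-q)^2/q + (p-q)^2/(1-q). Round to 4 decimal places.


Chi-squared divergence between Bernoulli distributions:
chi^2 = (p-q)^2/q + (p-q)^2/(1-q).
p = 0.1, q = 0.9, p-q = -0.8.
(p-q)^2 = 0.64.
term1 = 0.64/0.9 = 0.711111.
term2 = 0.64/0.1 = 6.4.
chi^2 = 0.711111 + 6.4 = 7.1111

7.1111


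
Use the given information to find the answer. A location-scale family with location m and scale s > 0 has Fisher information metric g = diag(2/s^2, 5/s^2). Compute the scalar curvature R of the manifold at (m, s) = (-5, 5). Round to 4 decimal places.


The metric has the form g = (A dm^2 + B ds^2)/s^2 with A = 2, B = 5.
Substitute u = sqrt(A/B)*m: g = B*(du^2 + ds^2)/s^2, i.e. B times the
Poincare upper half-plane metric, which has constant Gaussian curvature -1.
Scaling a 2D metric by a constant c divides the Gaussian curvature by c,
so K = -1/B = -1/(5) = -0.2000 everywhere (the point (m, s) = (-5, 5) is irrelevant:
the curvature is constant).
Scalar curvature in dimension 2: R = 2K = -2/(5) = -0.4000.

-0.4000


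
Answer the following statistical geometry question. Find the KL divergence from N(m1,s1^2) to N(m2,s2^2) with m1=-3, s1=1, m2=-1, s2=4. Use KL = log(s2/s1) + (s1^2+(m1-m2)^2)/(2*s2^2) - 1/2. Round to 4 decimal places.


KL divergence between normal distributions:
KL = log(s2/s1) + (s1^2 + (m1-m2)^2)/(2*s2^2) - 1/2.
log(4/1) = 1.386294.
(1^2 + (-3--1)^2)/(2*4^2) = (1 + 4)/32 = 0.15625.
KL = 1.386294 + 0.15625 - 0.5 = 1.0425

1.0425


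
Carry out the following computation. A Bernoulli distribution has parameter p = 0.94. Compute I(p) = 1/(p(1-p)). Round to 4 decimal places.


For Bernoulli(p), Fisher information is I(p) = 1/(p*(1-p)).
p = 0.94, 1-p = 0.06.
p*(1-p) = 0.0564.
I(p) = 1/0.0564 = 17.7305

17.7305


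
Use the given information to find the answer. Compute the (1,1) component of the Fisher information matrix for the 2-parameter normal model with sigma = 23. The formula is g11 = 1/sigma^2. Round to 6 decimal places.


For the 2-parameter normal family, the Fisher metric has:
  g11 = 1/sigma^2, g22 = 2/sigma^2.
sigma = 23, sigma^2 = 529.
g11 = 0.001890

0.001890


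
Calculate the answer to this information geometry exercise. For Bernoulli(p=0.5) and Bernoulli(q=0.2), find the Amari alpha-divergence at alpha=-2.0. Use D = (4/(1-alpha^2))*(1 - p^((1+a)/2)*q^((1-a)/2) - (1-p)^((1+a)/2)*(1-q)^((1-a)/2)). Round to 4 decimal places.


Amari alpha-divergence:
D = (4/(1-alpha^2))*(1 - p^((1+a)/2)*q^((1-a)/2) - (1-p)^((1+a)/2)*(1-q)^((1-a)/2)).
alpha = -2.0, p = 0.5, q = 0.2.
e1 = (1+alpha)/2 = -0.5, e2 = (1-alpha)/2 = 1.5.
t1 = p^e1 * q^e2 = 0.5^-0.5 * 0.2^1.5 = 0.126491.
t2 = (1-p)^e1 * (1-q)^e2 = 0.5^-0.5 * 0.8^1.5 = 1.011929.
4/(1-alpha^2) = -1.333333.
D = -1.333333*(1 - 0.126491 - 1.011929) = 0.1846

0.1846


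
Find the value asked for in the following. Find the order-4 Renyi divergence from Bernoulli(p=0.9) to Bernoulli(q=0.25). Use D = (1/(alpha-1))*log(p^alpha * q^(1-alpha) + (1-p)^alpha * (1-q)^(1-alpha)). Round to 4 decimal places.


Renyi divergence of order alpha between Bernoulli distributions:
D = (1/(alpha-1))*log(p^alpha * q^(1-alpha) + (1-p)^alpha * (1-q)^(1-alpha)).
alpha = 4, p = 0.9, q = 0.25.
p^alpha * q^(1-alpha) = 0.9^4 * 0.25^-3 = 41.9904.
(1-p)^alpha * (1-q)^(1-alpha) = 0.1^4 * 0.75^-3 = 0.000237.
sum = 41.9904 + 0.000237 = 41.990637.
D = (1/3)*log(41.990637) = 1.2458

1.2458


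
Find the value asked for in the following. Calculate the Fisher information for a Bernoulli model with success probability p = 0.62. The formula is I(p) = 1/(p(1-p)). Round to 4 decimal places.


For Bernoulli(p), Fisher information is I(p) = 1/(p*(1-p)).
p = 0.62, 1-p = 0.38.
p*(1-p) = 0.2356.
I(p) = 1/0.2356 = 4.2445

4.2445


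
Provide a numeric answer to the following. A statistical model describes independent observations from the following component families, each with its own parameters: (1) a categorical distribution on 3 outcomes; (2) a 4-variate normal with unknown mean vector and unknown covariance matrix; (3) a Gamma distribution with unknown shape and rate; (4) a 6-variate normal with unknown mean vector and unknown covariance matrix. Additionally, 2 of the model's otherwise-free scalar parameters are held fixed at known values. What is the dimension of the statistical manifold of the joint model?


The dimension of a statistical manifold equals the number of free
(independent) real parameters of the model. For a product of independent
blocks the parameter counts add.
- categorical on 3 outcomes (probabilities sum to 1): 3-1 = 2.
- 4-variate normal: 4 (mean) + 4*5/2 = 10 (symmetric covariance) = 14.
- Gamma (shape, rate): 2.
- 6-variate normal: 6 (mean) + 6*7/2 = 21 (symmetric covariance) = 27.
Total = 2 + 14 + 2 + 27 = 45.
2 parameter(s) fixed at known values: 45 - 2 = 43.
Dimension = 43

43


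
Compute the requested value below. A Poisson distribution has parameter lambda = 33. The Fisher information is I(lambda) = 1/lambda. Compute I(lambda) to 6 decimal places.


Fisher information for Poisson: I(lambda) = 1/lambda.
lambda = 33.
I(lambda) = 1/33 = 0.030303

0.030303


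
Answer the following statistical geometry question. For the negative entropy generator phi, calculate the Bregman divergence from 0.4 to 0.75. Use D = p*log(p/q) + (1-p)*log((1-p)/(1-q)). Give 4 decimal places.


Bregman divergence with negative entropy generator:
D = p*log(p/q) + (1-p)*log((1-p)/(1-q)).
p = 0.4, q = 0.75.
p*log(p/q) = 0.4*log(0.4/0.75) = -0.251443.
(1-p)*log((1-p)/(1-q)) = 0.6*log(0.6/0.25) = 0.525281.
D = -0.251443 + 0.525281 = 0.2738

0.2738


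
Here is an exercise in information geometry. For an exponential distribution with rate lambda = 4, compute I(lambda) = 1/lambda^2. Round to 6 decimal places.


Fisher information for exponential: I(lambda) = 1/lambda^2.
lambda = 4, lambda^2 = 16.
I = 1/16 = 0.062500

0.062500


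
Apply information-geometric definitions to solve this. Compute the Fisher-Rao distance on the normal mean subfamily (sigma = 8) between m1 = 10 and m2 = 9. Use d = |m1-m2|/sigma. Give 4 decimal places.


On the fixed-variance normal subfamily, geodesic distance = |m1-m2|/sigma.
|10 - 9| = 1.
sigma = 8.
d = 1/8 = 0.1250

0.1250


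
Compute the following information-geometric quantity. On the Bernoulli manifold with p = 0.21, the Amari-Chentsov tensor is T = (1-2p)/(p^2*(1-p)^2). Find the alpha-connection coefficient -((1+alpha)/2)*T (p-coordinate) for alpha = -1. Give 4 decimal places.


Skewness (Amari-Chentsov) tensor: T = (1-2p)/(p^2*(1-p)^2).
p = 0.21, 1-2p = 0.58, p^2 = 0.0441, (1-p)^2 = 0.6241.
T = 0.58/(0.0441 * 0.6241) = 21.07343.
In the p-coordinate, Gamma^(alpha) = Gamma^(0) - (alpha/2)*T with Gamma^(0) = (1/2)*g'(p) = -T/2,
so Gamma^(alpha) = -((1+alpha)/2)*T.
alpha = -1, -(1+alpha)/2 = 0.0.
Gamma = 0.0 * 21.07343 = 0.0000

0.0000


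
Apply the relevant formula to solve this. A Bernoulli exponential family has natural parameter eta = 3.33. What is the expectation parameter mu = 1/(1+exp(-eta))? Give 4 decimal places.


Dual coordinate (expectation parameter) for Bernoulli:
mu = 1/(1+exp(-eta)).
eta = 3.33.
exp(-eta) = exp(-3.33) = 0.035793.
mu = 1/(1+0.035793) = 0.9654

0.9654


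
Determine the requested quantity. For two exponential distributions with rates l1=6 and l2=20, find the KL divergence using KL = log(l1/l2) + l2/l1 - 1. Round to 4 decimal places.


KL divergence for exponential family:
KL = log(l1/l2) + l2/l1 - 1.
log(6/20) = -1.203973.
20/6 = 3.333333.
KL = -1.203973 + 3.333333 - 1 = 1.1294

1.1294


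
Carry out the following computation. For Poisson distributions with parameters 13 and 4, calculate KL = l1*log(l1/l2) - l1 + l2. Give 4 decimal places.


KL divergence for Poisson:
KL = l1*log(l1/l2) - l1 + l2.
l1 = 13, l2 = 4.
log(13/4) = 1.178655.
l1*log(l1/l2) = 13 * 1.178655 = 15.322515.
KL = 15.322515 - 13 + 4 = 6.3225

6.3225


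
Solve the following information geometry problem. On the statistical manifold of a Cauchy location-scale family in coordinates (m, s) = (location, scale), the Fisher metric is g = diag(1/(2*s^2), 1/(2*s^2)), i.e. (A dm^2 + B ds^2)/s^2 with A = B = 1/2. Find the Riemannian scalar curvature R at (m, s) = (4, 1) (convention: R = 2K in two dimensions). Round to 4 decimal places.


The metric has the form g = (A dm^2 + B ds^2)/s^2 with A = 1/2, B = 1/2.
Substitute u = sqrt(A/B)*m: g = B*(du^2 + ds^2)/s^2, i.e. B times the
Poincare upper half-plane metric, which has constant Gaussian curvature -1.
Scaling a 2D metric by a constant c divides the Gaussian curvature by c,
so K = -1/B = -1/(1/2) = -2.0000 everywhere (the point (m, s) = (4, 1) is irrelevant:
the curvature is constant).
Scalar curvature in dimension 2: R = 2K = -2/(1/2) = -4.0000.

-4.0000


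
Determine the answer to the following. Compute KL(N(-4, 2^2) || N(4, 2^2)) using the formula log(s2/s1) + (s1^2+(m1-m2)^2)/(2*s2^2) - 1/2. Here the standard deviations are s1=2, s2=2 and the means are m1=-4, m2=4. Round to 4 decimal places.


KL divergence between normal distributions:
KL = log(s2/s1) + (s1^2 + (m1-m2)^2)/(2*s2^2) - 1/2.
log(2/2) = 0.0.
(2^2 + (-4-4)^2)/(2*2^2) = (4 + 64)/8 = 8.5.
KL = 0.0 + 8.5 - 0.5 = 8.0000

8.0000


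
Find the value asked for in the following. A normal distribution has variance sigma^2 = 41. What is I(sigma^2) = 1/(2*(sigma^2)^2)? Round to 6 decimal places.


Fisher information for variance: I(sigma^2) = 1/(2*sigma^4).
sigma^2 = 41, so sigma^4 = 1681.
I = 1/(2*1681) = 1/3362 = 0.000297

0.000297


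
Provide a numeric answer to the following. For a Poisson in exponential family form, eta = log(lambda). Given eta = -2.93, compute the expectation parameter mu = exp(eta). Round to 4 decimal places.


Expectation parameter for Poisson exponential family:
mu = exp(eta).
eta = -2.93.
mu = exp(-2.93) = 0.0534

0.0534


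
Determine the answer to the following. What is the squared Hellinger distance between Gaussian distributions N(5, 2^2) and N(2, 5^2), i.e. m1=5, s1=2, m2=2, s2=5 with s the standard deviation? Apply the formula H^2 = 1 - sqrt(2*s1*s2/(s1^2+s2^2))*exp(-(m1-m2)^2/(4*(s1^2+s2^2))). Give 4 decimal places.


Squared Hellinger distance for Gaussians:
H^2 = 1 - sqrt(2*s1*s2/(s1^2+s2^2)) * exp(-(m1-m2)^2/(4*(s1^2+s2^2))).
s1^2 = 4, s2^2 = 25, s1^2+s2^2 = 29.
sqrt(2*2*5/(29)) = 0.830455.
(m1-m2)^2 = (3)^2 = 9.
exp(-9/(4*29)) = exp(-0.077586) = 0.925347.
H^2 = 1 - 0.830455*0.925347 = 0.2315

0.2315


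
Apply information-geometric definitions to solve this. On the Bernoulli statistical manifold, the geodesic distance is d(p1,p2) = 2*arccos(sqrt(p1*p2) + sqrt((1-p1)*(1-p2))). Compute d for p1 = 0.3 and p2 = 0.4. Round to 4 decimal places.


Geodesic distance on Bernoulli manifold:
d(p1,p2) = 2*arccos(sqrt(p1*p2) + sqrt((1-p1)*(1-p2))).
sqrt(p1*p2) = sqrt(0.3*0.4) = 0.34641.
sqrt((1-p1)*(1-p2)) = sqrt(0.7*0.6) = 0.648074.
arg = 0.34641 + 0.648074 = 0.994484.
d = 2*arccos(0.994484) = 0.2102

0.2102


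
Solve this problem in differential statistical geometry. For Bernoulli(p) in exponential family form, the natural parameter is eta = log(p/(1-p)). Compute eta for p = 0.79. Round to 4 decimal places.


Natural parameter for Bernoulli: eta = log(p/(1-p)).
p = 0.79, 1-p = 0.21.
p/(1-p) = 3.761905.
eta = log(3.761905) = 1.3249

1.3249


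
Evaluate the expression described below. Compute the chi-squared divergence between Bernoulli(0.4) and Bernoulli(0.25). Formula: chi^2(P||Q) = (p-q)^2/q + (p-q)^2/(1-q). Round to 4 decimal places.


Chi-squared divergence between Bernoulli distributions:
chi^2 = (p-q)^2/q + (p-q)^2/(1-q).
p = 0.4, q = 0.25, p-q = 0.15.
(p-q)^2 = 0.0225.
term1 = 0.0225/0.25 = 0.09.
term2 = 0.0225/0.75 = 0.03.
chi^2 = 0.09 + 0.03 = 0.1200

0.1200


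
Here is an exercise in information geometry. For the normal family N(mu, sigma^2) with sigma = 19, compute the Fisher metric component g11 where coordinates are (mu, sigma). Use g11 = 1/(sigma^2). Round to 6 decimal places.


For the 2-parameter normal family, the Fisher metric has:
  g11 = 1/sigma^2, g22 = 2/sigma^2.
sigma = 19, sigma^2 = 361.
g11 = 0.002770

0.002770


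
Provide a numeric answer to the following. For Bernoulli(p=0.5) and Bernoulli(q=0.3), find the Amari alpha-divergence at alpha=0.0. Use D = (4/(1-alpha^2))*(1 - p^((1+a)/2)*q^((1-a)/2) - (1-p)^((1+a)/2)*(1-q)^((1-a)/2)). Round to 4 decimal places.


Amari alpha-divergence:
D = (4/(1-alpha^2))*(1 - p^((1+a)/2)*q^((1-a)/2) - (1-p)^((1+a)/2)*(1-q)^((1-a)/2)).
alpha = 0.0, p = 0.5, q = 0.3.
e1 = (1+alpha)/2 = 0.5, e2 = (1-alpha)/2 = 0.5.
t1 = p^e1 * q^e2 = 0.5^0.5 * 0.3^0.5 = 0.387298.
t2 = (1-p)^e1 * (1-q)^e2 = 0.5^0.5 * 0.7^0.5 = 0.591608.
4/(1-alpha^2) = 4.0.
D = 4.0*(1 - 0.387298 - 0.591608) = 0.0844

0.0844


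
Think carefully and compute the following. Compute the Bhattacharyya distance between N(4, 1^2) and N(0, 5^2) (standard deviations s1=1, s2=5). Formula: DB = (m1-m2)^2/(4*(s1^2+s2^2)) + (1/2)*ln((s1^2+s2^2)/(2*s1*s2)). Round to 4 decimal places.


Bhattacharyya distance between two Gaussians:
DB = (m1-m2)^2/(4*(s1^2+s2^2)) + (1/2)*ln((s1^2+s2^2)/(2*s1*s2)).
(m1-m2)^2 = (4)^2 = 16.
s1^2+s2^2 = 1 + 25 = 26.
term1 = 16/104 = 0.153846.
term2 = 0.5*ln(26/10.0) = 0.477756.
DB = 0.153846 + 0.477756 = 0.6316

0.6316


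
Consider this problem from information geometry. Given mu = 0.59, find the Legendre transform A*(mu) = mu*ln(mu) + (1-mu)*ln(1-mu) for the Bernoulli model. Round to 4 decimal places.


Legendre transform for Bernoulli:
A*(mu) = mu*log(mu) + (1-mu)*log(1-mu).
mu = 0.59, 1-mu = 0.41.
mu*log(mu) = 0.59*log(0.59) = -0.311303.
(1-mu)*log(1-mu) = 0.41*log(0.41) = -0.365555.
A* = -0.311303 + -0.365555 = -0.6769

-0.6769


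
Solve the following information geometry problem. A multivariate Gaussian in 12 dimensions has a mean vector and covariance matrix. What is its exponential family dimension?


Exponential family dimension calculation:
For 12-dim MVN: mean has 12 params, covariance has 12*13/2 = 78 unique entries.
Total dim = 12 + 78 = 90.

90


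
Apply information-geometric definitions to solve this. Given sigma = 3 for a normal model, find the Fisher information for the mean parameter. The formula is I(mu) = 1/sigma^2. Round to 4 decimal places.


The Fisher information for the mean of a normal distribution is I(mu) = 1/sigma^2.
sigma = 3, so sigma^2 = 9.
I(mu) = 1/9 = 0.1111

0.1111


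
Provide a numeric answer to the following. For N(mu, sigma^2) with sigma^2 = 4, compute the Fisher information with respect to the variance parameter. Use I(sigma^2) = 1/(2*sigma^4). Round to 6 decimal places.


Fisher information for variance: I(sigma^2) = 1/(2*sigma^4).
sigma^2 = 4, so sigma^4 = 16.
I = 1/(2*16) = 1/32 = 0.031250

0.031250


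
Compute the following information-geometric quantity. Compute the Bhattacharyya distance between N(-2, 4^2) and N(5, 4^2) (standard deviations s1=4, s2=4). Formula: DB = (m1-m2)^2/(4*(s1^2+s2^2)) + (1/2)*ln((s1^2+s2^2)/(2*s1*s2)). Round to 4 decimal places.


Bhattacharyya distance between two Gaussians:
DB = (m1-m2)^2/(4*(s1^2+s2^2)) + (1/2)*ln((s1^2+s2^2)/(2*s1*s2)).
(m1-m2)^2 = (-7)^2 = 49.
s1^2+s2^2 = 16 + 16 = 32.
term1 = 49/128 = 0.382812.
term2 = 0.5*ln(32/32.0) = 0.0.
DB = 0.382812 + 0.0 = 0.3828

0.3828


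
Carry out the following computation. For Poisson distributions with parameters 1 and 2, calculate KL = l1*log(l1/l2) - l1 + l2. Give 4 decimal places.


KL divergence for Poisson:
KL = l1*log(l1/l2) - l1 + l2.
l1 = 1, l2 = 2.
log(1/2) = -0.693147.
l1*log(l1/l2) = 1 * -0.693147 = -0.693147.
KL = -0.693147 - 1 + 2 = 0.3069

0.3069


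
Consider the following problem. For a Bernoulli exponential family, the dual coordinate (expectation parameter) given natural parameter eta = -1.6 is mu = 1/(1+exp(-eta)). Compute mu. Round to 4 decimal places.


Dual coordinate (expectation parameter) for Bernoulli:
mu = 1/(1+exp(-eta)).
eta = -1.6.
exp(-eta) = exp(1.6) = 4.953032.
mu = 1/(1+4.953032) = 0.1680

0.1680


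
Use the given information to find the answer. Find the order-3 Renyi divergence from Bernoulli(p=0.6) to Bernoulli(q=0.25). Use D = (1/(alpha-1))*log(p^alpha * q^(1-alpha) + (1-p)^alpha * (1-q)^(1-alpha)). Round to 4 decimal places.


Renyi divergence of order alpha between Bernoulli distributions:
D = (1/(alpha-1))*log(p^alpha * q^(1-alpha) + (1-p)^alpha * (1-q)^(1-alpha)).
alpha = 3, p = 0.6, q = 0.25.
p^alpha * q^(1-alpha) = 0.6^3 * 0.25^-2 = 3.456.
(1-p)^alpha * (1-q)^(1-alpha) = 0.4^3 * 0.75^-2 = 0.113778.
sum = 3.456 + 0.113778 = 3.569778.
D = (1/2)*log(3.569778) = 0.6363

0.6363


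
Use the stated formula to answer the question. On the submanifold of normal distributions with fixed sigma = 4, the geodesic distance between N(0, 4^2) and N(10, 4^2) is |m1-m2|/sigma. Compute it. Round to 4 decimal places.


On the fixed-variance normal subfamily, geodesic distance = |m1-m2|/sigma.
|0 - 10| = 10.
sigma = 4.
d = 10/4 = 2.5000

2.5000


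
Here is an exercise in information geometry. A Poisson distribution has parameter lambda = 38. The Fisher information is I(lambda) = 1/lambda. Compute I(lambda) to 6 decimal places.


Fisher information for Poisson: I(lambda) = 1/lambda.
lambda = 38.
I(lambda) = 1/38 = 0.026316

0.026316


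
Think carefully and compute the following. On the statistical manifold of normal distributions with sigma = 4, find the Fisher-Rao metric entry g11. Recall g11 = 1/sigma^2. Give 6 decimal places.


For the 2-parameter normal family, the Fisher metric has:
  g11 = 1/sigma^2, g22 = 2/sigma^2.
sigma = 4, sigma^2 = 16.
g11 = 0.062500

0.062500


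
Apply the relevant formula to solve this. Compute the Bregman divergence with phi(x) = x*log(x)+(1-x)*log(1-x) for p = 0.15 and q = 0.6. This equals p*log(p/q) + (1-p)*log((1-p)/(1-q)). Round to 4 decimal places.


Bregman divergence with negative entropy generator:
D = p*log(p/q) + (1-p)*log((1-p)/(1-q)).
p = 0.15, q = 0.6.
p*log(p/q) = 0.15*log(0.15/0.6) = -0.207944.
(1-p)*log((1-p)/(1-q)) = 0.85*log(0.85/0.4) = 0.640706.
D = -0.207944 + 0.640706 = 0.4328

0.4328


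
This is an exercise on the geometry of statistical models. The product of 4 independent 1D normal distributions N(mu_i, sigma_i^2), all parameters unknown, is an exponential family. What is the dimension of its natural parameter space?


Exponential family dimension calculation:
Each univariate normal has two natural parameters (mu/sigma^2 and -1/(2 sigma^2)).
With 4 independent components, dim = 2 * 4 = 8.

8


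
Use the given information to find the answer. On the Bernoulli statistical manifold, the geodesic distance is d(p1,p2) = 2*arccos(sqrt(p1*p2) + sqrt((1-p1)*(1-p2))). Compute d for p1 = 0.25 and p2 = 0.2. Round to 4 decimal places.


Geodesic distance on Bernoulli manifold:
d(p1,p2) = 2*arccos(sqrt(p1*p2) + sqrt((1-p1)*(1-p2))).
sqrt(p1*p2) = sqrt(0.25*0.2) = 0.223607.
sqrt((1-p1)*(1-p2)) = sqrt(0.75*0.8) = 0.774597.
arg = 0.223607 + 0.774597 = 0.998203.
d = 2*arccos(0.998203) = 0.1199

0.1199


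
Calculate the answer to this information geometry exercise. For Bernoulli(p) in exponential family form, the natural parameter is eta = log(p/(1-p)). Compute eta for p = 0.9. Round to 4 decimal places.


Natural parameter for Bernoulli: eta = log(p/(1-p)).
p = 0.9, 1-p = 0.1.
p/(1-p) = 9.0.
eta = log(9.0) = 2.1972

2.1972


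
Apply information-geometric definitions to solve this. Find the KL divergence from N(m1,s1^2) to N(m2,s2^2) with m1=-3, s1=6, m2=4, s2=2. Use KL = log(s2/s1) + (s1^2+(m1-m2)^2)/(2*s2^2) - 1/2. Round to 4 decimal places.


KL divergence between normal distributions:
KL = log(s2/s1) + (s1^2 + (m1-m2)^2)/(2*s2^2) - 1/2.
log(2/6) = -1.098612.
(6^2 + (-3-4)^2)/(2*2^2) = (36 + 49)/8 = 10.625.
KL = -1.098612 + 10.625 - 0.5 = 9.0264

9.0264


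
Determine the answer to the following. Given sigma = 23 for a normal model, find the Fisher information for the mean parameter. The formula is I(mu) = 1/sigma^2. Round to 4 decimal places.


The Fisher information for the mean of a normal distribution is I(mu) = 1/sigma^2.
sigma = 23, so sigma^2 = 529.
I(mu) = 1/529 = 0.0019

0.0019


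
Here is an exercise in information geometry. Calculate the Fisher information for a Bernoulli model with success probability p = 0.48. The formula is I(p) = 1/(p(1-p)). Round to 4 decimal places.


For Bernoulli(p), Fisher information is I(p) = 1/(p*(1-p)).
p = 0.48, 1-p = 0.52.
p*(1-p) = 0.2496.
I(p) = 1/0.2496 = 4.0064

4.0064


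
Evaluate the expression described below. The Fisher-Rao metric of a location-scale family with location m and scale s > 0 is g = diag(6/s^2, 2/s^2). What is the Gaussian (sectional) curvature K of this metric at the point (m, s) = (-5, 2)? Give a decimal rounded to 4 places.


The metric has the form g = (A dm^2 + B ds^2)/s^2 with A = 6, B = 2.
Substitute u = sqrt(A/B)*m: g = B*(du^2 + ds^2)/s^2, i.e. B times the
Poincare upper half-plane metric, which has constant Gaussian curvature -1.
Scaling a 2D metric by a constant c divides the Gaussian curvature by c,
so K = -1/B = -1/(2) = -0.5000 everywhere (the point (m, s) = (-5, 2) is irrelevant:
the curvature is constant).
The requested Gaussian curvature is K = -0.5000.

-0.5000


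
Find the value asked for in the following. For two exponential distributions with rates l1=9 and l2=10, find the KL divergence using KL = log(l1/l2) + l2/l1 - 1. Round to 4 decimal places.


KL divergence for exponential family:
KL = log(l1/l2) + l2/l1 - 1.
log(9/10) = -0.105361.
10/9 = 1.111111.
KL = -0.105361 + 1.111111 - 1 = 0.0058

0.0058


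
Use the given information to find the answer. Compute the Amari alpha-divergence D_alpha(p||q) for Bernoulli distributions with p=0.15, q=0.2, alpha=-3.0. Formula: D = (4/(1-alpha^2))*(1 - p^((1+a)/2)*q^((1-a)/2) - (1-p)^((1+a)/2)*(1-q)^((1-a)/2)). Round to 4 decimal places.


Amari alpha-divergence:
D = (4/(1-alpha^2))*(1 - p^((1+a)/2)*q^((1-a)/2) - (1-p)^((1+a)/2)*(1-q)^((1-a)/2)).
alpha = -3.0, p = 0.15, q = 0.2.
e1 = (1+alpha)/2 = -1.0, e2 = (1-alpha)/2 = 2.0.
t1 = p^e1 * q^e2 = 0.15^-1.0 * 0.2^2.0 = 0.266667.
t2 = (1-p)^e1 * (1-q)^e2 = 0.85^-1.0 * 0.8^2.0 = 0.752941.
4/(1-alpha^2) = -0.5.
D = -0.5*(1 - 0.266667 - 0.752941) = 0.0098

0.0098


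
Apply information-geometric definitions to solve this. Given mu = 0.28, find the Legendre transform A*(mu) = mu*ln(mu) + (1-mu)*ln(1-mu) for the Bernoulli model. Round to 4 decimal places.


Legendre transform for Bernoulli:
A*(mu) = mu*log(mu) + (1-mu)*log(1-mu).
mu = 0.28, 1-mu = 0.72.
mu*log(mu) = 0.28*log(0.28) = -0.35643.
(1-mu)*log(1-mu) = 0.72*log(0.72) = -0.236523.
A* = -0.35643 + -0.236523 = -0.5930

-0.5930


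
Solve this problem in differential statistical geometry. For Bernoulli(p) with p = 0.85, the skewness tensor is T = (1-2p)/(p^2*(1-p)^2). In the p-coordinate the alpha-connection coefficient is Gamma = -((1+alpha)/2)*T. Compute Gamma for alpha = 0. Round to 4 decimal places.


Skewness (Amari-Chentsov) tensor: T = (1-2p)/(p^2*(1-p)^2).
p = 0.85, 1-2p = -0.7, p^2 = 0.7225, (1-p)^2 = 0.0225.
T = -0.7/(0.7225 * 0.0225) = -43.060361.
In the p-coordinate, Gamma^(alpha) = Gamma^(0) - (alpha/2)*T with Gamma^(0) = (1/2)*g'(p) = -T/2,
so Gamma^(alpha) = -((1+alpha)/2)*T.
alpha = 0, -(1+alpha)/2 = -0.5.
Gamma = -0.5 * -43.060361 = 21.5302

21.5302


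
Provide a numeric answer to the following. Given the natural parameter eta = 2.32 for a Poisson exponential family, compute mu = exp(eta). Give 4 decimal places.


Expectation parameter for Poisson exponential family:
mu = exp(eta).
eta = 2.32.
mu = exp(2.32) = 10.1757

10.1757


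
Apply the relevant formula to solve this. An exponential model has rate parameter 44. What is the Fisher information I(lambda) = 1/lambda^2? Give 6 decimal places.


Fisher information for exponential: I(lambda) = 1/lambda^2.
lambda = 44, lambda^2 = 1936.
I = 1/1936 = 0.000517

0.000517


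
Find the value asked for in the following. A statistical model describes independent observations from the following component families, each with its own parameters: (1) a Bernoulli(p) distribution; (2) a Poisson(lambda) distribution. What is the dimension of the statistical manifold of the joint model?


The dimension of a statistical manifold equals the number of free
(independent) real parameters of the model. For a product of independent
blocks the parameter counts add.
- Bernoulli (p): 1.
- Poisson (lambda): 1.
Total = 1 + 1 = 2.
Dimension = 2

2


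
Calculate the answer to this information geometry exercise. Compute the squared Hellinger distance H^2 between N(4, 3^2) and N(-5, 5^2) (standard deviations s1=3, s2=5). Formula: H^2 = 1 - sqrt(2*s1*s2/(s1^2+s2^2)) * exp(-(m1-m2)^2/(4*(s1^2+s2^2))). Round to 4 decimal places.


Squared Hellinger distance for Gaussians:
H^2 = 1 - sqrt(2*s1*s2/(s1^2+s2^2)) * exp(-(m1-m2)^2/(4*(s1^2+s2^2))).
s1^2 = 9, s2^2 = 25, s1^2+s2^2 = 34.
sqrt(2*3*5/(34)) = 0.939336.
(m1-m2)^2 = (9)^2 = 81.
exp(-81/(4*34)) = exp(-0.595588) = 0.551238.
H^2 = 1 - 0.939336*0.551238 = 0.4822

0.4822


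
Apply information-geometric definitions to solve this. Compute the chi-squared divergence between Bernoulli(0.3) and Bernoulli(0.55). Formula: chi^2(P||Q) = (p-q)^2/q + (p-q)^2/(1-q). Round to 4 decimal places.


Chi-squared divergence between Bernoulli distributions:
chi^2 = (p-q)^2/q + (p-q)^2/(1-q).
p = 0.3, q = 0.55, p-q = -0.25.
(p-q)^2 = 0.0625.
term1 = 0.0625/0.55 = 0.113636.
term2 = 0.0625/0.45 = 0.138889.
chi^2 = 0.113636 + 0.138889 = 0.2525

0.2525


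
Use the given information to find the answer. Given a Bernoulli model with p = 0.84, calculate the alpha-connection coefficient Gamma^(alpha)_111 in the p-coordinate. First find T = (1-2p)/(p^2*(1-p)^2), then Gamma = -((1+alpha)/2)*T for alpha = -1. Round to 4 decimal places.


Skewness (Amari-Chentsov) tensor: T = (1-2p)/(p^2*(1-p)^2).
p = 0.84, 1-2p = -0.68, p^2 = 0.7056, (1-p)^2 = 0.0256.
T = -0.68/(0.7056 * 0.0256) = -37.645266.
In the p-coordinate, Gamma^(alpha) = Gamma^(0) - (alpha/2)*T with Gamma^(0) = (1/2)*g'(p) = -T/2,
so Gamma^(alpha) = -((1+alpha)/2)*T.
alpha = -1, -(1+alpha)/2 = 0.0.
Gamma = 0.0 * -37.645266 = 0.0000

0.0000


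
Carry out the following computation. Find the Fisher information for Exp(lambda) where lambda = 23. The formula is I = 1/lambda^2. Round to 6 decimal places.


Fisher information for exponential: I(lambda) = 1/lambda^2.
lambda = 23, lambda^2 = 529.
I = 1/529 = 0.001890

0.001890


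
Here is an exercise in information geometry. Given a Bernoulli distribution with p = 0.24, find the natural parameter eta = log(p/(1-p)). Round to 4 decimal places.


Natural parameter for Bernoulli: eta = log(p/(1-p)).
p = 0.24, 1-p = 0.76.
p/(1-p) = 0.315789.
eta = log(0.315789) = -1.1527

-1.1527


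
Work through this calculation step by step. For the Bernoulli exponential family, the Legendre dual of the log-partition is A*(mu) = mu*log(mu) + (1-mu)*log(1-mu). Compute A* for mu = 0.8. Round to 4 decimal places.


Legendre transform for Bernoulli:
A*(mu) = mu*log(mu) + (1-mu)*log(1-mu).
mu = 0.8, 1-mu = 0.2.
mu*log(mu) = 0.8*log(0.8) = -0.178515.
(1-mu)*log(1-mu) = 0.2*log(0.2) = -0.321888.
A* = -0.178515 + -0.321888 = -0.5004

-0.5004


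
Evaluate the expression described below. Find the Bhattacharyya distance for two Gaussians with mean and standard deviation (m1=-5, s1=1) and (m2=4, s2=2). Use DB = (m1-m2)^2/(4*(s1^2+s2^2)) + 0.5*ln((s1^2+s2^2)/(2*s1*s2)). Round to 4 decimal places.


Bhattacharyya distance between two Gaussians:
DB = (m1-m2)^2/(4*(s1^2+s2^2)) + (1/2)*ln((s1^2+s2^2)/(2*s1*s2)).
(m1-m2)^2 = (-9)^2 = 81.
s1^2+s2^2 = 1 + 4 = 5.
term1 = 81/20 = 4.05.
term2 = 0.5*ln(5/4.0) = 0.111572.
DB = 4.05 + 0.111572 = 4.1616

4.1616


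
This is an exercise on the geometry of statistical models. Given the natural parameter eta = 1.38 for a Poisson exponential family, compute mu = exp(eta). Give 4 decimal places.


Expectation parameter for Poisson exponential family:
mu = exp(eta).
eta = 1.38.
mu = exp(1.38) = 3.9749

3.9749


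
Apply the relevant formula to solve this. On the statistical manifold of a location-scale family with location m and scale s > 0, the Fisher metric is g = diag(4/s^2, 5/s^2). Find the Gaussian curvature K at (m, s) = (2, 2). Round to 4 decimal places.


The metric has the form g = (A dm^2 + B ds^2)/s^2 with A = 4, B = 5.
Substitute u = sqrt(A/B)*m: g = B*(du^2 + ds^2)/s^2, i.e. B times the
Poincare upper half-plane metric, which has constant Gaussian curvature -1.
Scaling a 2D metric by a constant c divides the Gaussian curvature by c,
so K = -1/B = -1/(5) = -0.2000 everywhere (the point (m, s) = (2, 2) is irrelevant:
the curvature is constant).
The requested Gaussian curvature is K = -0.2000.

-0.2000


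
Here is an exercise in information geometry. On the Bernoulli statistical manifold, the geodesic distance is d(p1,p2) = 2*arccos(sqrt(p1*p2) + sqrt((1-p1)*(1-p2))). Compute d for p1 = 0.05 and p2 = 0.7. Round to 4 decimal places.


Geodesic distance on Bernoulli manifold:
d(p1,p2) = 2*arccos(sqrt(p1*p2) + sqrt((1-p1)*(1-p2))).
sqrt(p1*p2) = sqrt(0.05*0.7) = 0.187083.
sqrt((1-p1)*(1-p2)) = sqrt(0.95*0.3) = 0.533854.
arg = 0.187083 + 0.533854 = 0.720937.
d = 2*arccos(0.720937) = 1.5313

1.5313


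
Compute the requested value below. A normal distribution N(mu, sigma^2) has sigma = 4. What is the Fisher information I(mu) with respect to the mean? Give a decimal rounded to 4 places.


The Fisher information for the mean of a normal distribution is I(mu) = 1/sigma^2.
sigma = 4, so sigma^2 = 16.
I(mu) = 1/16 = 0.0625

0.0625


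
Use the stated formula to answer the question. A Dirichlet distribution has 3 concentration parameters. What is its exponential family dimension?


Exponential family dimension calculation:
Dirichlet with 3 components has 3 natural parameters.

3


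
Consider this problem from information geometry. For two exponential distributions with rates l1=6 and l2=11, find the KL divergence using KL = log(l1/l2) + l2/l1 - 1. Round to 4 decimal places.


KL divergence for exponential family:
KL = log(l1/l2) + l2/l1 - 1.
log(6/11) = -0.606136.
11/6 = 1.833333.
KL = -0.606136 + 1.833333 - 1 = 0.2272

0.2272


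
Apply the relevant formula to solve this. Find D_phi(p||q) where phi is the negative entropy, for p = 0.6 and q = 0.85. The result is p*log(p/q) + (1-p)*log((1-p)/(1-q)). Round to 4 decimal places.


Bregman divergence with negative entropy generator:
D = p*log(p/q) + (1-p)*log((1-p)/(1-q)).
p = 0.6, q = 0.85.
p*log(p/q) = 0.6*log(0.6/0.85) = -0.208984.
(1-p)*log((1-p)/(1-q)) = 0.4*log(0.4/0.15) = 0.392332.
D = -0.208984 + 0.392332 = 0.1833

0.1833


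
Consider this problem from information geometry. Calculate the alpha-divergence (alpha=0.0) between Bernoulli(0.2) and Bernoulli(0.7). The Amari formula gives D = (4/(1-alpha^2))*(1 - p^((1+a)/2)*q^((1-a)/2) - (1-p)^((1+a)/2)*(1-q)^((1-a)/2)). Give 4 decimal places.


Amari alpha-divergence:
D = (4/(1-alpha^2))*(1 - p^((1+a)/2)*q^((1-a)/2) - (1-p)^((1+a)/2)*(1-q)^((1-a)/2)).
alpha = 0.0, p = 0.2, q = 0.7.
e1 = (1+alpha)/2 = 0.5, e2 = (1-alpha)/2 = 0.5.
t1 = p^e1 * q^e2 = 0.2^0.5 * 0.7^0.5 = 0.374166.
t2 = (1-p)^e1 * (1-q)^e2 = 0.8^0.5 * 0.3^0.5 = 0.489898.
4/(1-alpha^2) = 4.0.
D = 4.0*(1 - 0.374166 - 0.489898) = 0.5437

0.5437


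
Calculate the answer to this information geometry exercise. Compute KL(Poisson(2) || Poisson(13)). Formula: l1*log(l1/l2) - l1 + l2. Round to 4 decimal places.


KL divergence for Poisson:
KL = l1*log(l1/l2) - l1 + l2.
l1 = 2, l2 = 13.
log(2/13) = -1.871802.
l1*log(l1/l2) = 2 * -1.871802 = -3.743604.
KL = -3.743604 - 2 + 13 = 7.2564

7.2564


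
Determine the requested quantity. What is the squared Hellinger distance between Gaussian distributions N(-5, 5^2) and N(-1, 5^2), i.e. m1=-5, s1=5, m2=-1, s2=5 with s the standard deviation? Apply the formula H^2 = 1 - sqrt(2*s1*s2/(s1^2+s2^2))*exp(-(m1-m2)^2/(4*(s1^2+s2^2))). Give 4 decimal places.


Squared Hellinger distance for Gaussians:
H^2 = 1 - sqrt(2*s1*s2/(s1^2+s2^2)) * exp(-(m1-m2)^2/(4*(s1^2+s2^2))).
s1^2 = 25, s2^2 = 25, s1^2+s2^2 = 50.
sqrt(2*5*5/(50)) = 1.0.
(m1-m2)^2 = (-4)^2 = 16.
exp(-16/(4*50)) = exp(-0.08) = 0.923116.
H^2 = 1 - 1.0*0.923116 = 0.0769

0.0769


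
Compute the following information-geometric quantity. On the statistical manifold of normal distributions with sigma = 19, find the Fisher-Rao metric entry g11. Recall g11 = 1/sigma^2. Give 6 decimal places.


For the 2-parameter normal family, the Fisher metric has:
  g11 = 1/sigma^2, g22 = 2/sigma^2.
sigma = 19, sigma^2 = 361.
g11 = 0.002770

0.002770


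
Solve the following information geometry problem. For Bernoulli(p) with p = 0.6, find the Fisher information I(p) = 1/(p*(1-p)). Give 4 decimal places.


For Bernoulli(p), Fisher information is I(p) = 1/(p*(1-p)).
p = 0.6, 1-p = 0.4.
p*(1-p) = 0.24.
I(p) = 1/0.24 = 4.1667

4.1667


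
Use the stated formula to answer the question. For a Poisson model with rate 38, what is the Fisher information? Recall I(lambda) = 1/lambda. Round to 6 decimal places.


Fisher information for Poisson: I(lambda) = 1/lambda.
lambda = 38.
I(lambda) = 1/38 = 0.026316

0.026316


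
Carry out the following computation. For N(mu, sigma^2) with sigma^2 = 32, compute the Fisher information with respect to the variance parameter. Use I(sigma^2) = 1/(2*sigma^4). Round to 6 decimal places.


Fisher information for variance: I(sigma^2) = 1/(2*sigma^4).
sigma^2 = 32, so sigma^4 = 1024.
I = 1/(2*1024) = 1/2048 = 0.000488

0.000488


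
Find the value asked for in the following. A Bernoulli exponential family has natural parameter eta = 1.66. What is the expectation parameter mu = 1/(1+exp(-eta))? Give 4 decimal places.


Dual coordinate (expectation parameter) for Bernoulli:
mu = 1/(1+exp(-eta)).
eta = 1.66.
exp(-eta) = exp(-1.66) = 0.190139.
mu = 1/(1+0.190139) = 0.8402

0.8402


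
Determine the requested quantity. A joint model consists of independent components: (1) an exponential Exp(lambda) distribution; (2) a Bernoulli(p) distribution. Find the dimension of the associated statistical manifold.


The dimension of a statistical manifold equals the number of free
(independent) real parameters of the model. For a product of independent
blocks the parameter counts add.
- exponential (lambda): 1.
- Bernoulli (p): 1.
Total = 1 + 1 = 2.
Dimension = 2

2


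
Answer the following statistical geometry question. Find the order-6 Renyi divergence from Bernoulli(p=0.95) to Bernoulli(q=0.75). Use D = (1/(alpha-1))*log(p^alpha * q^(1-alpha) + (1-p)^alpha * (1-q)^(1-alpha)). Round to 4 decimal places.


Renyi divergence of order alpha between Bernoulli distributions:
D = (1/(alpha-1))*log(p^alpha * q^(1-alpha) + (1-p)^alpha * (1-q)^(1-alpha)).
alpha = 6, p = 0.95, q = 0.75.
p^alpha * q^(1-alpha) = 0.95^6 * 0.75^-5 = 3.097671.
(1-p)^alpha * (1-q)^(1-alpha) = 0.05^6 * 0.25^-5 = 1.6e-05.
sum = 3.097671 + 1.6e-05 = 3.097687.
D = (1/5)*log(3.097687) = 0.2261

0.2261


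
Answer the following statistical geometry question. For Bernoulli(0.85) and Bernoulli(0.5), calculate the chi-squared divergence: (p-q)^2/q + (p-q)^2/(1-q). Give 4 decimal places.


Chi-squared divergence between Bernoulli distributions:
chi^2 = (p-q)^2/q + (p-q)^2/(1-q).
p = 0.85, q = 0.5, p-q = 0.35.
(p-q)^2 = 0.1225.
term1 = 0.1225/0.5 = 0.245.
term2 = 0.1225/0.5 = 0.245.
chi^2 = 0.245 + 0.245 = 0.4900

0.4900


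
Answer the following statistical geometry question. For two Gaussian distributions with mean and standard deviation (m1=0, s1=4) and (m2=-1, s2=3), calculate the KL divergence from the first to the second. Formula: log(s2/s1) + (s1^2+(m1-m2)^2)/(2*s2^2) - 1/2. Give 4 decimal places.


KL divergence between normal distributions:
KL = log(s2/s1) + (s1^2 + (m1-m2)^2)/(2*s2^2) - 1/2.
log(3/4) = -0.287682.
(4^2 + (0--1)^2)/(2*3^2) = (16 + 1)/18 = 0.944444.
KL = -0.287682 + 0.944444 - 0.5 = 0.1568

0.1568


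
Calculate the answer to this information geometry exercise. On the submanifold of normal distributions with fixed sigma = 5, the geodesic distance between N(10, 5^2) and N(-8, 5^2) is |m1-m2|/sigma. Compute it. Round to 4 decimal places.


On the fixed-variance normal subfamily, geodesic distance = |m1-m2|/sigma.
|10 - -8| = 18.
sigma = 5.
d = 18/5 = 3.6000

3.6000


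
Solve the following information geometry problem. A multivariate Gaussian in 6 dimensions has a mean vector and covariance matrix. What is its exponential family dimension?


Exponential family dimension calculation:
For 6-dim MVN: mean has 6 params, covariance has 6*7/2 = 21 unique entries.
Total dim = 6 + 21 = 27.

27


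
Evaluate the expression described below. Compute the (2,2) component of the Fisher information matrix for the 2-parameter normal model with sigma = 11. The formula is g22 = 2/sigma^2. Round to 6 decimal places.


For the 2-parameter normal family, the Fisher metric has:
  g11 = 1/sigma^2, g22 = 2/sigma^2.
sigma = 11, sigma^2 = 121.
g22 = 0.016529

0.016529


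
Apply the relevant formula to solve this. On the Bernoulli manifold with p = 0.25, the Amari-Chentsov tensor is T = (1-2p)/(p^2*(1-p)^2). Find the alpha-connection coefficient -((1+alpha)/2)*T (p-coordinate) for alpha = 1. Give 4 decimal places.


Skewness (Amari-Chentsov) tensor: T = (1-2p)/(p^2*(1-p)^2).
p = 0.25, 1-2p = 0.5, p^2 = 0.0625, (1-p)^2 = 0.5625.
T = 0.5/(0.0625 * 0.5625) = 14.222222.
In the p-coordinate, Gamma^(alpha) = Gamma^(0) - (alpha/2)*T with Gamma^(0) = (1/2)*g'(p) = -T/2,
so Gamma^(alpha) = -((1+alpha)/2)*T.
alpha = 1, -(1+alpha)/2 = -1.0.
Gamma = -1.0 * 14.222222 = -14.2222

-14.2222


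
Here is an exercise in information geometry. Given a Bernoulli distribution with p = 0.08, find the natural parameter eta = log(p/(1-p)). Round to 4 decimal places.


Natural parameter for Bernoulli: eta = log(p/(1-p)).
p = 0.08, 1-p = 0.92.
p/(1-p) = 0.086957.
eta = log(0.086957) = -2.4423

-2.4423


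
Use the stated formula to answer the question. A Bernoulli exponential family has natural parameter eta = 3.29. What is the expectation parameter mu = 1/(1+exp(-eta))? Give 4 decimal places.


Dual coordinate (expectation parameter) for Bernoulli:
mu = 1/(1+exp(-eta)).
eta = 3.29.
exp(-eta) = exp(-3.29) = 0.037254.
mu = 1/(1+0.037254) = 0.9641

0.9641


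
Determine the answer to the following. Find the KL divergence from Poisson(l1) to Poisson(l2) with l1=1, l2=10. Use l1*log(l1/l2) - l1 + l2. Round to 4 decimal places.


KL divergence for Poisson:
KL = l1*log(l1/l2) - l1 + l2.
l1 = 1, l2 = 10.
log(1/10) = -2.302585.
l1*log(l1/l2) = 1 * -2.302585 = -2.302585.
KL = -2.302585 - 1 + 10 = 6.6974

6.6974


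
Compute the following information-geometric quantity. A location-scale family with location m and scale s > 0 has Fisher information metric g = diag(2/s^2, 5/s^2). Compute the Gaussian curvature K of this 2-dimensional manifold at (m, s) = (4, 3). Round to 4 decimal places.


The metric has the form g = (A dm^2 + B ds^2)/s^2 with A = 2, B = 5.
Substitute u = sqrt(A/B)*m: g = B*(du^2 + ds^2)/s^2, i.e. B times the
Poincare upper half-plane metric, which has constant Gaussian curvature -1.
Scaling a 2D metric by a constant c divides the Gaussian curvature by c,
so K = -1/B = -1/(5) = -0.2000 everywhere (the point (m, s) = (4, 3) is irrelevant:
the curvature is constant).
The requested Gaussian curvature is K = -0.2000.

-0.2000
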